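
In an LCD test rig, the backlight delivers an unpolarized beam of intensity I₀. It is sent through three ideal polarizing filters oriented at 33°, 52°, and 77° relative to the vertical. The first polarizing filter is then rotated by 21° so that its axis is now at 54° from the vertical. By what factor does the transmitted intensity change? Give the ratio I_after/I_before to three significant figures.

I_new/I_old ≈ 1.12

Before rotation:
Unpolarized light through the first polarizer → I₁ = ½ I₀, now polarized at 33°.
I₂ = I₁ cos²(52° − 33°) = 0.5 I₀ · cos²(19°) = 0.447 I₀.
I₃ = I₂ cos²(77° − 52°) = 0.447 I₀ · cos²(25°) = 0.3672 I₀.
After rotation:
Unpolarized light through the first polarizer → I₁ = ½ I₀, now polarized at 54°.
I₂ = I₁ cos²(52° − 54°) = 0.5 I₀ · cos²(2°) = 0.4994 I₀.
I₃ = I₂ cos²(77° − 52°) = 0.4994 I₀ · cos²(25°) = 0.4102 I₀.
Ratio = 0.4102 / 0.3672 = 1.117.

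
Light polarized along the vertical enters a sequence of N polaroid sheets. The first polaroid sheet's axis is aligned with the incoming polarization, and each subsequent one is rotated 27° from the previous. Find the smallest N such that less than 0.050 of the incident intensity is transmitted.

N = 14

First polarizer is aligned with the polarization: full transmission.
Each further stage multiplies by cos²(27°) = 0.7939.
After N polarizers: T = 0.7939^(N−1). Require T < 0.050 ⇒ N−1 > ln(0.050)/ln(0.7939) = 12.98, so N−1 ≥ 13 and N = 14.
Check: N=14 gives T = 0.04976 < 0.050; N=13 gives T = 0.06268.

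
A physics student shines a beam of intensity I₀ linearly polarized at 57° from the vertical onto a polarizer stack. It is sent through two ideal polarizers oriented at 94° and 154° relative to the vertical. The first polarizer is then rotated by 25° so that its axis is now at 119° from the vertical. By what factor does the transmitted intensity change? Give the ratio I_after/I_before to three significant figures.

Before rotation:
I₁ = I₀ cos²(94° − 57°) = I₀ cos²(37°) = 0.6378 I₀.
I₂ = I₁ cos²(154° − 94°) = 0.6378 I₀ · cos²(60°) = 0.1595 I₀.
After rotation:
I₁ = I₀ cos²(119° − 57°) = I₀ cos²(62°) = 0.2204 I₀.
I₂ = I₁ cos²(154° − 119°) = 0.2204 I₀ · cos²(35°) = 0.1479 I₀.
Ratio = 0.1479 / 0.1595 = 0.9275.

I_new/I_old ≈ 0.927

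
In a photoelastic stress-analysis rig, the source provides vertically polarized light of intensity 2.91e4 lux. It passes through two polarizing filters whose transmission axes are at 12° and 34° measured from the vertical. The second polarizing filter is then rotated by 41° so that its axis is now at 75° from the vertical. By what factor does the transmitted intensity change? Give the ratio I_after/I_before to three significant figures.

I_new/I_old ≈ 0.240

Before rotation:
By Malus's law, I₁ = I₀ cos²(12° − 0°) = I₀ cos²(12°) = 0.9568 I₀.
I₂ = I₁ cos²(34° − 12°) = 0.9568 I₀ · cos²(22°) = 0.8225 I₀.
After rotation:
I₁ = I₀ cos²(12° − 0°) = I₀ cos²(12°) = 0.9568 I₀.
I₂ = I₁ cos²(75° − 12°) = 0.9568 I₀ · cos²(63°) = 0.1972 I₀.
Ratio = 0.1972 / 0.8225 = 0.2398.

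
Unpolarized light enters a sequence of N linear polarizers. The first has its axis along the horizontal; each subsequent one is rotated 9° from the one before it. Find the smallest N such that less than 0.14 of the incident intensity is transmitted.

First polarizer halves the unpolarized light: factor 1/2.
Each further stage multiplies by cos²(9°) = 0.9755.
After N polarizers: T = 0.5·0.9755^(N−1). Require T < 0.14 ⇒ N−1 > ln(0.14/0.5)/ln(0.9755) = 51.38, so N−1 ≥ 52 and N = 53.
Check: N=53 gives T = 0.1379 < 0.14; N=52 gives T = 0.1413.

N = 53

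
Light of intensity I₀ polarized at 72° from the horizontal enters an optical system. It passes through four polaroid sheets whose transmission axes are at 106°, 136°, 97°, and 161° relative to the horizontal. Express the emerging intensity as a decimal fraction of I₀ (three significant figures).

≈ 0.0598 I₀

By Malus's law, I₁ = I₀ cos²(106° − 72°) = I₀ cos²(34°) = 0.6873 I₀.
I₂ = I₁ cos²(136° − 106°) = 0.6873 I₀ · cos²(30°) = 0.5155 I₀.
I₃ = I₂ cos²(97° − 136°) = 0.5155 I₀ · cos²(39°) = 0.3113 I₀.
I₄ = I₃ cos²(161° − 97°) = 0.3113 I₀ · cos²(64°) = 0.05983 I₀.
Transmitted fraction = 0.05983.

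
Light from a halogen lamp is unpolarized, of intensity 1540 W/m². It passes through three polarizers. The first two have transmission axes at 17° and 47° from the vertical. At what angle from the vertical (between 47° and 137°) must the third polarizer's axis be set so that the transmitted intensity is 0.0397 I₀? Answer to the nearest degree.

θ ≈ 118°

Unpolarized light through the first polarizer → I₁ = ½ I₀, now polarized at 17°.
I₂ = I₁ cos²(47° − 17°) = 0.5 I₀ · cos²(30°) = 0.375 I₀.
Need I₃/I₀ = 0.0397, so cos²(θ − 47°) = 0.0397 / 0.375 = 0.1059.
θ − 47° = arccos(√0.1059) = 71.0°, giving θ ≈ 47 + 71.0 = 118.0°.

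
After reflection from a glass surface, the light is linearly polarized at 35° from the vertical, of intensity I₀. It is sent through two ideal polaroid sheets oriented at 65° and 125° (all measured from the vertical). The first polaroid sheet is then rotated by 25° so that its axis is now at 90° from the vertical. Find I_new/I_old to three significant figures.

I_new/I_old ≈ 1.18

Before rotation:
I₁ = I₀ cos²(65° − 35°) = I₀ cos²(30°) = 0.75 I₀.
I₂ = I₁ cos²(125° − 65°) = 0.75 I₀ · cos²(60°) = 0.1875 I₀.
After rotation:
I₁ = I₀ cos²(90° − 35°) = I₀ cos²(55°) = 0.329 I₀.
I₂ = I₁ cos²(125° − 90°) = 0.329 I₀ · cos²(35°) = 0.2208 I₀.
Ratio = 0.2208 / 0.1875 = 1.177.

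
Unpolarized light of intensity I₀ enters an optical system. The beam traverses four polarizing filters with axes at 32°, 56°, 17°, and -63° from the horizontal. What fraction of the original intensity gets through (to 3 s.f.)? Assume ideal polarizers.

≈ 0.00760 I₀

Unpolarized light through the first polarizer → I₁ = ½ I₀, now polarized at 32°.
I₂ = I₁ cos²(56° − 32°) = 0.5 I₀ · cos²(24°) = 0.4173 I₀.
I₃ = I₂ cos²(17° − 56°) = 0.4173 I₀ · cos²(39°) = 0.252 I₀.
I₄ = I₃ cos²(-63° − 17°) = 0.252 I₀ · cos²(80°) = 0.007599 I₀.
Transmitted fraction = 0.007599.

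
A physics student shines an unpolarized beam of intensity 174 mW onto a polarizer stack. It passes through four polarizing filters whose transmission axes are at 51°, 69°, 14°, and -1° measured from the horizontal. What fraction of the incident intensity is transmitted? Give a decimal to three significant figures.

Unpolarized light through the first polarizer → I₁ = 174 mW/2 = 87 mW, polarized at 51°.
I₂ = I₁ · cos²(18°) = 87 · 0.9045 = 78.69 mW.
I₃ = I₂ · cos²(55°) = 78.69 · 0.329 = 25.89 mW.
I₄ = I₃ · cos²(15°) = 25.89 · 0.933 = 24.15 mW.
Transmitted fraction = 0.1388.

I/I₀ ≈ 0.139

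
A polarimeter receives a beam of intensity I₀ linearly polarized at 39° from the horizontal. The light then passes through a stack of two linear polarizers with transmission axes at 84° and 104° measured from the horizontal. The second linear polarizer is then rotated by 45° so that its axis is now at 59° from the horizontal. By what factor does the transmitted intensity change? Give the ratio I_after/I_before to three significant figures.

I_new/I_old ≈ 0.930

Before rotation:
I₁ = I₀ cos²(84° − 39°) = I₀ cos²(45°) = 0.5 I₀.
I₂ = I₁ cos²(104° − 84°) = 0.5 I₀ · cos²(20°) = 0.4415 I₀.
After rotation:
I₁ = I₀ cos²(84° − 39°) = I₀ cos²(45°) = 0.5 I₀.
I₂ = I₁ cos²(59° − 84°) = 0.5 I₀ · cos²(25°) = 0.4107 I₀.
Ratio = 0.4107 / 0.4415 = 0.9302.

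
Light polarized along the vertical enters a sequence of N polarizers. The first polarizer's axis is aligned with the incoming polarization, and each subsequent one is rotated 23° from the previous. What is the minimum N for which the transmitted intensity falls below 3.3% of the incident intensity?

First polarizer is aligned with the polarization: full transmission.
Each further stage multiplies by cos²(23°) = 0.8473.
After N polarizers: T = 0.8473^(N−1). Require T < 0.033 ⇒ N−1 > ln(0.033)/ln(0.8473) = 20.59, so N−1 ≥ 21 and N = 22.
Check: N=22 gives T = 0.03084 < 0.033; N=21 gives T = 0.0364.

N = 22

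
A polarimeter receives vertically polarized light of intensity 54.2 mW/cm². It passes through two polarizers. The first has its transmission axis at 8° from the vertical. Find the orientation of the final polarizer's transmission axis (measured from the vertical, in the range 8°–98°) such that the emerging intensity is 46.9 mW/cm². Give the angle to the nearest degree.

θ ≈ 28°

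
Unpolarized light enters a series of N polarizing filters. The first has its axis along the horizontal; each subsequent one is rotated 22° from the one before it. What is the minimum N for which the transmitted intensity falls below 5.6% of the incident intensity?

N = 16

First polarizer halves the unpolarized light: factor 1/2.
Each further stage multiplies by cos²(22°) = 0.8597.
After N polarizers: T = 0.5·0.8597^(N−1). Require T < 0.056 ⇒ N−1 > ln(0.056/0.5)/ln(0.8597) = 14.48, so N−1 ≥ 15 and N = 16.
Check: N=16 gives T = 0.05175 < 0.056; N=15 gives T = 0.0602.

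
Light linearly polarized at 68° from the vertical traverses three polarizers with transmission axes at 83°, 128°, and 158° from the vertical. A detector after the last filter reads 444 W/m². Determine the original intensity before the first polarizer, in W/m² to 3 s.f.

I₁ = I₀ cos²(83° − 68°) = I₀ cos²(15°) = 0.933 I₀.
I₂ = I₁ cos²(128° − 83°) = 0.933 I₀ · cos²(45°) = 0.4665 I₀.
I₃ = I₂ cos²(158° − 128°) = 0.4665 I₀ · cos²(30°) = 0.3499 I₀.
So 444 W/m² = 0.3499 I₀, giving I₀ = 444/0.3499 = 1269 W/m².

I₀ ≈ 1270 W/m²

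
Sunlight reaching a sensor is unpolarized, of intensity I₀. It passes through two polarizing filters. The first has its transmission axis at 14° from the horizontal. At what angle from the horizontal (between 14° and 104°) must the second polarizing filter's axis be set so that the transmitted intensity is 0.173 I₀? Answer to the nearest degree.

Unpolarized light through the first polarizer → I₁ = ½ I₀, now polarized at 14°.
Need I₂/I₀ = 0.173, so cos²(θ − 14°) = 0.173 / 0.5 = 0.346.
θ − 14° = arccos(√0.346) = 54.0°, giving θ ≈ 14 + 54.0 = 68.0°.

θ ≈ 68°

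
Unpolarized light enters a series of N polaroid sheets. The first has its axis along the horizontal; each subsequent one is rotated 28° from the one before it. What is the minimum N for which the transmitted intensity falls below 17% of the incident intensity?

N = 6

First polarizer halves the unpolarized light: factor 1/2.
Each further stage multiplies by cos²(28°) = 0.7796.
After N polarizers: T = 0.5·0.7796^(N−1). Require T < 0.17 ⇒ N−1 > ln(0.17/0.5)/ln(0.7796) = 4.33, so N−1 ≥ 5 and N = 6.
Check: N=6 gives T = 0.144 < 0.17; N=5 gives T = 0.1847.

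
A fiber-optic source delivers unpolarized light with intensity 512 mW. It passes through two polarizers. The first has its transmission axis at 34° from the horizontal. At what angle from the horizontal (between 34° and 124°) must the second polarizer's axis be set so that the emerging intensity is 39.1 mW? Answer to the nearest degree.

θ ≈ 101°

Unpolarized light through the first polarizer → I₁ = ½ I₀, now polarized at 34°.
Target fraction: 39.1 / 512 mW = 0.07637 of I₀.
Need I₂/I₀ = 0.07637, so cos²(θ − 34°) = 0.07637 / 0.5 = 0.1527.
θ − 34° = arccos(√0.1527) = 67.0°, giving θ ≈ 34 + 67.0 = 101.0°.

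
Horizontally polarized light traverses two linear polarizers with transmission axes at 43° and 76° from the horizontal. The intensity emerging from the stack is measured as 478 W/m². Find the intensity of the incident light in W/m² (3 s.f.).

I₁ = I₀ cos²(43° − 0°) = I₀ cos²(43°) = 0.5349 I₀.
I₂ = I₁ cos²(76° − 43°) = 0.5349 I₀ · cos²(33°) = 0.3762 I₀.
So 478 W/m² = 0.3762 I₀, giving I₀ = 478/0.3762 = 1271 W/m².

I₀ ≈ 1270 W/m²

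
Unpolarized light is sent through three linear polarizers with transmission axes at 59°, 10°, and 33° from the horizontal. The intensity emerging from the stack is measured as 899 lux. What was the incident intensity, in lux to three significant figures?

I₀ ≈ 4930 lux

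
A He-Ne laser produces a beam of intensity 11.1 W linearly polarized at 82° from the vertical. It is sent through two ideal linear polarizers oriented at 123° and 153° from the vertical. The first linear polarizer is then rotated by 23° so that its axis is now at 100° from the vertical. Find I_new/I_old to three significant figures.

Before rotation:
By Malus's law, I₁ = I₀ cos²(123° − 82°) = I₀ cos²(41°) = 0.5696 I₀.
I₂ = I₁ cos²(153° − 123°) = 0.5696 I₀ · cos²(30°) = 0.4272 I₀.
After rotation:
I₁ = I₀ cos²(100° − 82°) = I₀ cos²(18°) = 0.9045 I₀.
I₂ = I₁ cos²(153° − 100°) = 0.9045 I₀ · cos²(53°) = 0.3276 I₀.
Ratio = 0.3276 / 0.4272 = 0.7669.

I_new/I_old ≈ 0.767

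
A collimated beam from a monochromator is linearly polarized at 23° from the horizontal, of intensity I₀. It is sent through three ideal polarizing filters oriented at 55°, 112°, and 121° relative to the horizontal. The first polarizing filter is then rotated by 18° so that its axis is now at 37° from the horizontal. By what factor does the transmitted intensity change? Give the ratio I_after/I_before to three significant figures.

I_new/I_old ≈ 0.296

Before rotation:
I₁ = I₀ cos²(55° − 23°) = I₀ cos²(32°) = 0.7192 I₀.
I₂ = I₁ cos²(112° − 55°) = 0.7192 I₀ · cos²(57°) = 0.2133 I₀.
I₃ = I₂ cos²(121° − 112°) = 0.2133 I₀ · cos²(9°) = 0.2081 I₀.
After rotation:
I₁ = I₀ cos²(37° − 23°) = I₀ cos²(14°) = 0.9415 I₀.
I₂ = I₁ cos²(112° − 37°) = 0.9415 I₀ · cos²(75°) = 0.06307 I₀.
I₃ = I₂ cos²(121° − 112°) = 0.06307 I₀ · cos²(9°) = 0.06152 I₀.
Ratio = 0.06152 / 0.2081 = 0.2956.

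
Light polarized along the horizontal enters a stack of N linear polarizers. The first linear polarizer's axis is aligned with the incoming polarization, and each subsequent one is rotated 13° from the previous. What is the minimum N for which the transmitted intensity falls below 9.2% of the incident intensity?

N = 47

First polarizer is aligned with the polarization: full transmission.
Each further stage multiplies by cos²(13°) = 0.9494.
After N polarizers: T = 0.9494^(N−1). Require T < 0.092 ⇒ N−1 > ln(0.092)/ln(0.9494) = 45.95, so N−1 ≥ 46 and N = 47.
Check: N=47 gives T = 0.09175 < 0.092; N=46 gives T = 0.09664.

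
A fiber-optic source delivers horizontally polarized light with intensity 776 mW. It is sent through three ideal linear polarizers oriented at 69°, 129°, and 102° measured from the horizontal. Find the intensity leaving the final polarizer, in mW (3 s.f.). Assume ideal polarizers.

I ≈ 19.8 mW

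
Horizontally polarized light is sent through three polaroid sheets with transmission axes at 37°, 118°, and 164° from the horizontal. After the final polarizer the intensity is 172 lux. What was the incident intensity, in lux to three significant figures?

I₀ ≈ 2.28e4 lux

By Malus's law, I₁ = I₀ cos²(37° − 0°) = I₀ cos²(37°) = 0.6378 I₀.
I₂ = I₁ cos²(118° − 37°) = 0.6378 I₀ · cos²(81°) = 0.01561 I₀.
I₃ = I₂ cos²(164° − 118°) = 0.01561 I₀ · cos²(46°) = 0.007532 I₀.
So 172 lux = 0.007532 I₀, giving I₀ = 172/0.007532 = 2.284e+04 lux.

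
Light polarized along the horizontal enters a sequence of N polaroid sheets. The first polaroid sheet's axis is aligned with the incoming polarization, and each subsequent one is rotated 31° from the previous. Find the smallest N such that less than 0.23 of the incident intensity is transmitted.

N = 6

First polarizer is aligned with the polarization: full transmission.
Each further stage multiplies by cos²(31°) = 0.7347.
After N polarizers: T = 0.7347^(N−1). Require T < 0.23 ⇒ N−1 > ln(0.23)/ln(0.7347) = 4.77, so N−1 ≥ 5 and N = 6.
Check: N=6 gives T = 0.2141 < 0.23; N=5 gives T = 0.2914.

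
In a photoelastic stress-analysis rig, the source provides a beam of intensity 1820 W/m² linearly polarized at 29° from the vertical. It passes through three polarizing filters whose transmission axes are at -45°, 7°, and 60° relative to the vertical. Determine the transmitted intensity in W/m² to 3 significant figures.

I ≈ 19.0 W/m²

I₁ = 1820 W/m² · cos²(74°) = 138.3 W/m².
I₂ = I₁ · cos²(52°) = 138.3 · 0.379 = 52.41 W/m².
I₃ = I₂ · cos²(53°) = 52.41 · 0.3622 = 18.98 W/m².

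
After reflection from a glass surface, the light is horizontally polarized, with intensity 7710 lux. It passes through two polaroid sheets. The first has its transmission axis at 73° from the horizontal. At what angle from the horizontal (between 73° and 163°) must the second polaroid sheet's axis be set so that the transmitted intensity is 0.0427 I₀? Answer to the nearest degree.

I₁ = I₀ cos²(73° − 0°) = I₀ cos²(73°) = 0.08548 I₀.
Need I₂/I₀ = 0.0427, so cos²(θ − 73°) = 0.0427 / 0.08548 = 0.4995.
θ − 73° = arccos(√0.4995) = 45.0°, giving θ ≈ 73 + 45.0 = 118.0°.

θ ≈ 118°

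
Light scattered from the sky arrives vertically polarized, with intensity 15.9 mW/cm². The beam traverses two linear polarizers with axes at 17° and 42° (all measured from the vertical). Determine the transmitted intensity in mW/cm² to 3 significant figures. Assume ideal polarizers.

By Malus's law, I₁ = 15.9 mW/cm² · cos²(17°) = 14.54 mW/cm².
I₂ = I₁ · cos²(25°) = 14.54 · 0.8214 = 11.94 mW/cm².

I ≈ 11.9 mW/cm²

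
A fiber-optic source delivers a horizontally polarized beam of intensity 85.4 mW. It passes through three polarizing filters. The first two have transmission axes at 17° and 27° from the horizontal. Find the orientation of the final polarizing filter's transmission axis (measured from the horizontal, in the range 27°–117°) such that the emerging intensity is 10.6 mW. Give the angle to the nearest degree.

θ ≈ 95°

By Malus's law, I₁ = I₀ cos²(17° − 0°) = I₀ cos²(17°) = 0.9145 I₀.
I₂ = I₁ cos²(27° − 17°) = 0.9145 I₀ · cos²(10°) = 0.8869 I₀.
Target fraction: 10.6 / 85.4 mW = 0.1241 of I₀.
Need I₃/I₀ = 0.1241, so cos²(θ − 27°) = 0.1241 / 0.8869 = 0.1399.
θ − 27° = arccos(√0.1399) = 68.0°, giving θ ≈ 27 + 68.0 = 95.0°.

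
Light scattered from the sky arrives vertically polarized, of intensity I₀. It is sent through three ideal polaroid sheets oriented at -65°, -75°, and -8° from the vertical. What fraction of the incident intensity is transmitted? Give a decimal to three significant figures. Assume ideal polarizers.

≈ 0.0264 I₀

By Malus's law, I₁ = I₀ cos²(-65° − 0°) = I₀ cos²(65°) = 0.1786 I₀.
I₂ = I₁ cos²(-75° + 65°) = 0.1786 I₀ · cos²(10°) = 0.1732 I₀.
I₃ = I₂ cos²(-8° + 75°) = 0.1732 I₀ · cos²(67°) = 0.02645 I₀.
Transmitted fraction = 0.02645.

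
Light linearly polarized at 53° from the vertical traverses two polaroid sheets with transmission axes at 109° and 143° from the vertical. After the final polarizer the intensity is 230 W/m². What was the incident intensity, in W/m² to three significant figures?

I₀ ≈ 1070 W/m²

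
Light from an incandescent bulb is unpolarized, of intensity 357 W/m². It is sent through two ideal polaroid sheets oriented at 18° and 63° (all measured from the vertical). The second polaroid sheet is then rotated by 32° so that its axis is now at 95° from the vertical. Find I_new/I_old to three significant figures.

Before rotation:
Unpolarized light through the first polarizer → I₁ = ½ I₀, now polarized at 18°.
I₂ = I₁ cos²(63° − 18°) = 0.5 I₀ · cos²(45°) = 0.25 I₀.
After rotation:
Unpolarized light through the first polarizer → I₁ = ½ I₀, now polarized at 18°.
I₂ = I₁ cos²(95° − 18°) = 0.5 I₀ · cos²(77°) = 0.0253 I₀.
Ratio = 0.0253 / 0.25 = 0.1012.

I_new/I_old ≈ 0.101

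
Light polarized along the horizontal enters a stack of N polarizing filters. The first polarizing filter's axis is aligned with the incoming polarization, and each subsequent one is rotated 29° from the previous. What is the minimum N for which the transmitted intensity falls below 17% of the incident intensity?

First polarizer is aligned with the polarization: full transmission.
Each further stage multiplies by cos²(29°) = 0.765.
After N polarizers: T = 0.765^(N−1). Require T < 0.17 ⇒ N−1 > ln(0.17)/ln(0.765) = 6.61, so N−1 ≥ 7 and N = 8.
Check: N=8 gives T = 0.1533 < 0.17; N=7 gives T = 0.2004.

N = 8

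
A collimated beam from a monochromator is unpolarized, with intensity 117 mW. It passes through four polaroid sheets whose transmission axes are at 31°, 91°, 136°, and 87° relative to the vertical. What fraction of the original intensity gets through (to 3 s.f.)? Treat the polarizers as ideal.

Unpolarized light through the first polarizer → I₁ = 117 mW/2 = 58.5 mW, polarized at 31°.
I₂ = I₁ · cos²(60°) = 58.5 · 0.25 = 14.63 mW.
I₃ = I₂ · cos²(45°) = 14.63 · 0.5 = 7.313 mW.
I₄ = I₃ · cos²(49°) = 7.313 · 0.4304 = 3.147 mW.
Transmitted fraction = 0.0269.

I/I₀ ≈ 0.0269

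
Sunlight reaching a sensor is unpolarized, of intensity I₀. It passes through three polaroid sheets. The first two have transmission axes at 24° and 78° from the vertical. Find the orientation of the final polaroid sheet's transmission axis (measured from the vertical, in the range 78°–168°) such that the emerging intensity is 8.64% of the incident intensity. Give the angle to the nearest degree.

θ ≈ 123°

Unpolarized light through the first polarizer → I₁ = ½ I₀, now polarized at 24°.
I₂ = I₁ cos²(78° − 24°) = 0.5 I₀ · cos²(54°) = 0.1727 I₀.
Need I₃/I₀ = 0.0864, so cos²(θ − 78°) = 0.0864 / 0.1727 = 0.5002.
θ − 78° = arccos(√0.5002) = 45.0°, giving θ ≈ 78 + 45.0 = 123.0°.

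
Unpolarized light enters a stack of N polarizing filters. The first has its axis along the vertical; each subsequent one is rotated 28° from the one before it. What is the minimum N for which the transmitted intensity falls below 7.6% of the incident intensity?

First polarizer halves the unpolarized light: factor 1/2.
Each further stage multiplies by cos²(28°) = 0.7796.
After N polarizers: T = 0.5·0.7796^(N−1). Require T < 0.076 ⇒ N−1 > ln(0.076/0.5)/ln(0.7796) = 7.57, so N−1 ≥ 8 and N = 9.
Check: N=9 gives T = 0.06822 < 0.076; N=8 gives T = 0.08751.

N = 9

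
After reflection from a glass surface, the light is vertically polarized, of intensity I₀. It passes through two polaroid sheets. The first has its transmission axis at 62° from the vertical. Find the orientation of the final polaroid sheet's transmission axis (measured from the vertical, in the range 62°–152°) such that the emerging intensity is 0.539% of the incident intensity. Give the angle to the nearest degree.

θ ≈ 143°

By Malus's law, I₁ = I₀ cos²(62° − 0°) = I₀ cos²(62°) = 0.2204 I₀.
Need I₂/I₀ = 0.00539, so cos²(θ − 62°) = 0.00539 / 0.2204 = 0.02446.
θ − 62° = arccos(√0.02446) = 81.0°, giving θ ≈ 62 + 81.0 = 143.0°.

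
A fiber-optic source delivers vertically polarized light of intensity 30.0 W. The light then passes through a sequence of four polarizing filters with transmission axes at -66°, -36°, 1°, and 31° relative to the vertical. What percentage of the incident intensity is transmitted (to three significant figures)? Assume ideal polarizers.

≈ 5.94%

I₁ = 30.0 W · cos²(66°) = 4.963 W.
I₂ = I₁ · cos²(30°) = 4.963 · 0.75 = 3.722 W.
I₃ = I₂ · cos²(37°) = 3.722 · 0.6378 = 2.374 W.
I₄ = I₃ · cos²(30°) = 2.374 · 0.75 = 1.781 W.
That is 5.935% of the incident intensity.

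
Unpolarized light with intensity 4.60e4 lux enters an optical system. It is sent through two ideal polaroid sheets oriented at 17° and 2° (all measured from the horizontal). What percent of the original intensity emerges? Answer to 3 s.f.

≈ 46.7%

Unpolarized light through the first polarizer → I₁ = 4.60e4 lux/2 = 2.3e+04 lux, polarized at 17°.
I₂ = I₁ · cos²(15°) = 2.3e+04 · 0.933 = 2.146e+04 lux.
That is 46.65% of the incident intensity.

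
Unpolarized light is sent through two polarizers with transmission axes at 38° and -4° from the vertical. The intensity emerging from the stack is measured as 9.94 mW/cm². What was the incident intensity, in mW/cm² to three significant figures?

Unpolarized light through the first polarizer → I₁ = ½ I₀, now polarized at 38°.
I₂ = I₁ cos²(-4° − 38°) = 0.5 I₀ · cos²(42°) = 0.2761 I₀.
So 9.94 mW/cm² = 0.2761 I₀, giving I₀ = 9.94/0.2761 = 36 mW/cm².

I₀ ≈ 36.0 mW/cm²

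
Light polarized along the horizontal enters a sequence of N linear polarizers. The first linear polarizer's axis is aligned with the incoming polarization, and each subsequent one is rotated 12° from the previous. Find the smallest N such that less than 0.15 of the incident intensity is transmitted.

N = 44

First polarizer is aligned with the polarization: full transmission.
Each further stage multiplies by cos²(12°) = 0.9568.
After N polarizers: T = 0.9568^(N−1). Require T < 0.15 ⇒ N−1 > ln(0.15)/ln(0.9568) = 42.93, so N−1 ≥ 43 and N = 44.
Check: N=44 gives T = 0.1495 < 0.15; N=43 gives T = 0.1563.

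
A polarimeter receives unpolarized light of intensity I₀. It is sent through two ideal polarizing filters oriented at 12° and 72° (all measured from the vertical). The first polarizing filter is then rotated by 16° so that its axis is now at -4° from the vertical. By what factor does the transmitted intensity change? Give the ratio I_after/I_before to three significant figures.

Before rotation:
Unpolarized light through the first polarizer → I₁ = ½ I₀, now polarized at 12°.
I₂ = I₁ cos²(72° − 12°) = 0.5 I₀ · cos²(60°) = 0.125 I₀.
After rotation:
Unpolarized light through the first polarizer → I₁ = ½ I₀, now polarized at -4°.
I₂ = I₁ cos²(72° + 4°) = 0.5 I₀ · cos²(76°) = 0.02926 I₀.
Ratio = 0.02926 / 0.125 = 0.2341.

I_new/I_old ≈ 0.234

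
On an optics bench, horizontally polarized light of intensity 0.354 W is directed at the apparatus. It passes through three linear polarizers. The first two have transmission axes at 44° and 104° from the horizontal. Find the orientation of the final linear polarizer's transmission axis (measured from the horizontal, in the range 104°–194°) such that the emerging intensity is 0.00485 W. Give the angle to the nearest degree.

By Malus's law, I₁ = I₀ cos²(44° − 0°) = I₀ cos²(44°) = 0.5174 I₀.
I₂ = I₁ cos²(104° − 44°) = 0.5174 I₀ · cos²(60°) = 0.1294 I₀.
Target fraction: 0.00485 / 0.354 W = 0.0137 of I₀.
Need I₃/I₀ = 0.0137, so cos²(θ − 104°) = 0.0137 / 0.1294 = 0.1059.
θ − 104° = arccos(√0.1059) = 71.0°, giving θ ≈ 104 + 71.0 = 175.0°.

θ ≈ 175°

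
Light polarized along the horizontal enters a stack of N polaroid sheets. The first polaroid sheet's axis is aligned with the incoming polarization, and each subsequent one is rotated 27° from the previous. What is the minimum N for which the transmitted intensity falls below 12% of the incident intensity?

First polarizer is aligned with the polarization: full transmission.
Each further stage multiplies by cos²(27°) = 0.7939.
After N polarizers: T = 0.7939^(N−1). Require T < 0.12 ⇒ N−1 > ln(0.12)/ln(0.7939) = 9.19, so N−1 ≥ 10 and N = 11.
Check: N=11 gives T = 0.09945 < 0.12; N=10 gives T = 0.1253.

N = 11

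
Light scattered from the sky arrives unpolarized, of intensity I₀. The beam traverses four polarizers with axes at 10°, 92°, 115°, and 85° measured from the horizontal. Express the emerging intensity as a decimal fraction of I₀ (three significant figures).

Unpolarized light through the first polarizer → I₁ = ½ I₀, now polarized at 10°.
I₂ = I₁ cos²(92° − 10°) = 0.5 I₀ · cos²(82°) = 0.009685 I₀.
I₃ = I₂ cos²(115° − 92°) = 0.009685 I₀ · cos²(23°) = 0.008206 I₀.
I₄ = I₃ cos²(85° − 115°) = 0.008206 I₀ · cos²(30°) = 0.006155 I₀.
Transmitted fraction = 0.006155.

≈ 0.00615 I₀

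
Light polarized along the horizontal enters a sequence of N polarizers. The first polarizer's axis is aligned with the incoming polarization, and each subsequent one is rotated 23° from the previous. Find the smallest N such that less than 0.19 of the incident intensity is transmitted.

N = 12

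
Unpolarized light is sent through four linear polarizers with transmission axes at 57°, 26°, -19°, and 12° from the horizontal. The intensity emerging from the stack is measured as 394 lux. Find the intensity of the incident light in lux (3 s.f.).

I₀ ≈ 2920 lux

Unpolarized light through the first polarizer → I₁ = ½ I₀, now polarized at 57°.
I₂ = I₁ cos²(26° − 57°) = 0.5 I₀ · cos²(31°) = 0.3674 I₀.
I₃ = I₂ cos²(-19° − 26°) = 0.3674 I₀ · cos²(45°) = 0.1837 I₀.
I₄ = I₃ cos²(12° + 19°) = 0.1837 I₀ · cos²(31°) = 0.135 I₀.
So 394 lux = 0.135 I₀, giving I₀ = 394/0.135 = 2919 lux.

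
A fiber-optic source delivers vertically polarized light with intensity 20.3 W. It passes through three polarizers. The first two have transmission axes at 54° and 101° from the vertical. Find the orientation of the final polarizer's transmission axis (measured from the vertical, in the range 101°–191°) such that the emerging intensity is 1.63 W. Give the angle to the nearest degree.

I₁ = I₀ cos²(54° − 0°) = I₀ cos²(54°) = 0.3455 I₀.
I₂ = I₁ cos²(101° − 54°) = 0.3455 I₀ · cos²(47°) = 0.1607 I₀.
Target fraction: 1.63 / 20.3 W = 0.0803 of I₀.
Need I₃/I₀ = 0.0803, so cos²(θ − 101°) = 0.0803 / 0.1607 = 0.4997.
θ − 101° = arccos(√0.4997) = 45.0°, giving θ ≈ 101 + 45.0 = 146.0°.

θ ≈ 146°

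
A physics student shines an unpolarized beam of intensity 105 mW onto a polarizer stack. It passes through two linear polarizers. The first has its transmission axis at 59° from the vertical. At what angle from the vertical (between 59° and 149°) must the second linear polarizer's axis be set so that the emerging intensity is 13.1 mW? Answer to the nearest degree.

θ ≈ 119°

Unpolarized light through the first polarizer → I₁ = ½ I₀, now polarized at 59°.
Target fraction: 13.1 / 105 mW = 0.1248 of I₀.
Need I₂/I₀ = 0.1248, so cos²(θ − 59°) = 0.1248 / 0.5 = 0.2495.
θ − 59° = arccos(√0.2495) = 60.0°, giving θ ≈ 59 + 60.0 = 119.0°.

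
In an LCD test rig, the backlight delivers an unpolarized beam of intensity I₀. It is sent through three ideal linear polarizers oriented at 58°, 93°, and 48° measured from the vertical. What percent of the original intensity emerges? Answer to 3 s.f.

Unpolarized light through the first polarizer → I₁ = ½ I₀, now polarized at 58°.
I₂ = I₁ cos²(93° − 58°) = 0.5 I₀ · cos²(35°) = 0.3355 I₀.
I₃ = I₂ cos²(48° − 93°) = 0.3355 I₀ · cos²(45°) = 0.1678 I₀.
That is 16.78% of the incident intensity.

≈ 16.8%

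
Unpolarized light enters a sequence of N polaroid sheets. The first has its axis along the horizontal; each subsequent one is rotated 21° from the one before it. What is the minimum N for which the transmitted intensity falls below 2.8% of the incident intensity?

N = 22

First polarizer halves the unpolarized light: factor 1/2.
Each further stage multiplies by cos²(21°) = 0.8716.
After N polarizers: T = 0.5·0.8716^(N−1). Require T < 0.028 ⇒ N−1 > ln(0.028/0.5)/ln(0.8716) = 20.97, so N−1 ≥ 21 and N = 22.
Check: N=22 gives T = 0.02788 < 0.028; N=21 gives T = 0.03199.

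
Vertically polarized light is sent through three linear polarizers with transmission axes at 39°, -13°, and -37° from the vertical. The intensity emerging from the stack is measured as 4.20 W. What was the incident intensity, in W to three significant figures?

I₀ ≈ 22.0 W

I₁ = I₀ cos²(39° − 0°) = I₀ cos²(39°) = 0.604 I₀.
I₂ = I₁ cos²(-13° − 39°) = 0.604 I₀ · cos²(52°) = 0.2289 I₀.
I₃ = I₂ cos²(-37° + 13°) = 0.2289 I₀ · cos²(24°) = 0.1911 I₀.
So 4.20 W = 0.1911 I₀, giving I₀ = 4.20/0.1911 = 21.98 W.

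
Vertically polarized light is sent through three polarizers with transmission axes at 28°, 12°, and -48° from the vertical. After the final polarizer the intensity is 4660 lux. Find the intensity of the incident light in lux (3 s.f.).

I₀ ≈ 2.59e4 lux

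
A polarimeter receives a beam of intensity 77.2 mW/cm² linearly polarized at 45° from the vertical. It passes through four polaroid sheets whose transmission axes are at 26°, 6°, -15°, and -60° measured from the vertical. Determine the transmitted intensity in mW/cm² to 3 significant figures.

I ≈ 26.6 mW/cm²

I₁ = 77.2 mW/cm² · cos²(19°) = 69.02 mW/cm².
I₂ = I₁ · cos²(20°) = 69.02 · 0.883 = 60.94 mW/cm².
I₃ = I₂ · cos²(21°) = 60.94 · 0.8716 = 53.12 mW/cm².
I₄ = I₃ · cos²(45°) = 53.12 · 0.5 = 26.56 mW/cm².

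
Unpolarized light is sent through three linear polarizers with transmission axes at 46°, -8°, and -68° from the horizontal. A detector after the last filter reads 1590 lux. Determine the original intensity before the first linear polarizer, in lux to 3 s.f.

I₀ ≈ 3.68e4 lux

Unpolarized light through the first polarizer → I₁ = ½ I₀, now polarized at 46°.
I₂ = I₁ cos²(-8° − 46°) = 0.5 I₀ · cos²(54°) = 0.1727 I₀.
I₃ = I₂ cos²(-68° + 8°) = 0.1727 I₀ · cos²(60°) = 0.04319 I₀.
So 1590 lux = 0.04319 I₀, giving I₀ = 1590/0.04319 = 3.682e+04 lux.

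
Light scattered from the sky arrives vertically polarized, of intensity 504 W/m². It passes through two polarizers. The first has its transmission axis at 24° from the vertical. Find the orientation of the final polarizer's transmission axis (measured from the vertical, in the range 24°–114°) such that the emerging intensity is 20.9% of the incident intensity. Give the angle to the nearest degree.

θ ≈ 84°

By Malus's law, I₁ = I₀ cos²(24° − 0°) = I₀ cos²(24°) = 0.8346 I₀.
Need I₂/I₀ = 0.209, so cos²(θ − 24°) = 0.209 / 0.8346 = 0.2504.
θ − 24° = arccos(√0.2504) = 60.0°, giving θ ≈ 24 + 60.0 = 84.0°.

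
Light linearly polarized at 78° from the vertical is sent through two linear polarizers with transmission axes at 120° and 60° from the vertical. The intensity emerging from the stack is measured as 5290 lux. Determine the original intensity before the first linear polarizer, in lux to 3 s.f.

I₀ ≈ 3.83e4 lux

I₁ = I₀ cos²(120° − 78°) = I₀ cos²(42°) = 0.5523 I₀.
I₂ = I₁ cos²(60° − 120°) = 0.5523 I₀ · cos²(60°) = 0.1381 I₀.
So 5290 lux = 0.1381 I₀, giving I₀ = 5290/0.1381 = 3.831e+04 lux.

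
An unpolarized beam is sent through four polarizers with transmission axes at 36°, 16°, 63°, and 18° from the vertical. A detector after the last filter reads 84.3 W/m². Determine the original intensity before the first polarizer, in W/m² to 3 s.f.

I₀ ≈ 821 W/m²

Unpolarized light through the first polarizer → I₁ = ½ I₀, now polarized at 36°.
I₂ = I₁ cos²(16° − 36°) = 0.5 I₀ · cos²(20°) = 0.4415 I₀.
I₃ = I₂ cos²(63° − 16°) = 0.4415 I₀ · cos²(47°) = 0.2054 I₀.
I₄ = I₃ cos²(18° − 63°) = 0.2054 I₀ · cos²(45°) = 0.1027 I₀.
So 84.3 W/m² = 0.1027 I₀, giving I₀ = 84.3/0.1027 = 821 W/m².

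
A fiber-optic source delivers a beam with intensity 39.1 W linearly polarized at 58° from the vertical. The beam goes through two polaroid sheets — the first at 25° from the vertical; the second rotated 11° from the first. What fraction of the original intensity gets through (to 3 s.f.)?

I/I₀ ≈ 0.678

By Malus's law, I₁ = 39.1 W · cos²(33°) = 27.5 W.
I₂ = I₁ · cos²(11°) = 27.5 · 0.9636 = 26.5 W.
Transmitted fraction = 0.6778.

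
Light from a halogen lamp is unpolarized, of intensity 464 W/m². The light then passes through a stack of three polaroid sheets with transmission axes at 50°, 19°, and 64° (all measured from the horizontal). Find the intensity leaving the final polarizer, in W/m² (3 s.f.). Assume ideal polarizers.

Unpolarized light through the first polarizer → I₁ = 464 W/m²/2 = 232 W/m², polarized at 50°.
I₂ = I₁ · cos²(31°) = 232 · 0.7347 = 170.5 W/m².
I₃ = I₂ · cos²(45°) = 170.5 · 0.5 = 85.23 W/m².

I ≈ 85.2 W/m²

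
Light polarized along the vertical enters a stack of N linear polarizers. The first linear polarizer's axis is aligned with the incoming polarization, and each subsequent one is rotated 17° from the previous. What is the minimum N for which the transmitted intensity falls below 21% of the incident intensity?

N = 19

First polarizer is aligned with the polarization: full transmission.
Each further stage multiplies by cos²(17°) = 0.9145.
After N polarizers: T = 0.9145^(N−1). Require T < 0.21 ⇒ N−1 > ln(0.21)/ln(0.9145) = 17.47, so N−1 ≥ 18 and N = 19.
Check: N=19 gives T = 0.2002 < 0.21; N=18 gives T = 0.2189.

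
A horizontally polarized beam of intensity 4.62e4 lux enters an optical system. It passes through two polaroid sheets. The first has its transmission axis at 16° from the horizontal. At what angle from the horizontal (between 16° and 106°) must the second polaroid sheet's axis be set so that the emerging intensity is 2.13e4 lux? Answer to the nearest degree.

By Malus's law, I₁ = I₀ cos²(16° − 0°) = I₀ cos²(16°) = 0.924 I₀.
Target fraction: 2.13e4 / 4.62e4 lux = 0.461 of I₀.
Need I₂/I₀ = 0.461, so cos²(θ − 16°) = 0.461 / 0.924 = 0.4989.
θ − 16° = arccos(√0.4989) = 45.1°, giving θ ≈ 16 + 45.1 = 61.1°.

θ ≈ 61°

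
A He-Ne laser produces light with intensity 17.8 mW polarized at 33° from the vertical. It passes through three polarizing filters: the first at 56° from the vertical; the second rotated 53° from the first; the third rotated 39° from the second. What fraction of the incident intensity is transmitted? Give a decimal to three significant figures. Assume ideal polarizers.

I₁ = 17.8 mW · cos²(23°) = 15.08 mW.
I₂ = I₁ · cos²(53°) = 15.08 · 0.3622 = 5.463 mW.
I₃ = I₂ · cos²(39°) = 5.463 · 0.604 = 3.299 mW.
Transmitted fraction = 0.1853.

I/I₀ ≈ 0.185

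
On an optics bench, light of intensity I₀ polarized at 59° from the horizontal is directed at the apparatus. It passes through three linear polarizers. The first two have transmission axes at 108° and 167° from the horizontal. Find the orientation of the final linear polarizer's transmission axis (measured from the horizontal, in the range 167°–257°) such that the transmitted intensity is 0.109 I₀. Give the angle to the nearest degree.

θ ≈ 179°

I₁ = I₀ cos²(108° − 59°) = I₀ cos²(49°) = 0.4304 I₀.
I₂ = I₁ cos²(167° − 108°) = 0.4304 I₀ · cos²(59°) = 0.1142 I₀.
Need I₃/I₀ = 0.109, so cos²(θ − 167°) = 0.109 / 0.1142 = 0.9547.
θ − 167° = arccos(√0.9547) = 12.3°, giving θ ≈ 167 + 12.3 = 179.3°.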